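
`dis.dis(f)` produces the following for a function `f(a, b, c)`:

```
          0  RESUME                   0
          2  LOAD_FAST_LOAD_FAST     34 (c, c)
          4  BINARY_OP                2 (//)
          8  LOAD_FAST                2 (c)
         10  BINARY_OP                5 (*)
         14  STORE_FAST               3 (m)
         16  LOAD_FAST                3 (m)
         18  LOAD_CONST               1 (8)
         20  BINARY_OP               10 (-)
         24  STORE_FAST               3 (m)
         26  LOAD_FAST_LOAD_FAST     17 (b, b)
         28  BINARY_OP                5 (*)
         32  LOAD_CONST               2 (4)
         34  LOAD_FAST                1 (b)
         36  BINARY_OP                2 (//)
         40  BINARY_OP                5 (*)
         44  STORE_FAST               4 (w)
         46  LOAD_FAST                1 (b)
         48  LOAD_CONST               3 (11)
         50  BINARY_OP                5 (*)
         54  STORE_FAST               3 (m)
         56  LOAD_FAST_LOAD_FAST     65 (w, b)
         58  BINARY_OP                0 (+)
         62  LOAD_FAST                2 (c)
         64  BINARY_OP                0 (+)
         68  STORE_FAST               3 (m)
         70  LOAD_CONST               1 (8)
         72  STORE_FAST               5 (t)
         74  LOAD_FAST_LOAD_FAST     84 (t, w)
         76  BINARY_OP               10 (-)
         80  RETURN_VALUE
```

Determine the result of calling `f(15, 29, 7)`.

8

LOAD_FAST_LOAD_FAST c,c → push 7,7. Stack: [7, 7]
BINARY_OP // → 7 // 7 = 1. Stack: [1]
LOAD_FAST c → push 7. Stack: [1, 7]
BINARY_OP * → 1 * 7 = 7. Stack: [7]
STORE_FAST m → m=7. Stack: []
LOAD_FAST m → push 7. Stack: [7]
LOAD_CONST → push 8. Stack: [7, 8]
BINARY_OP - → 7 - 8 = -1. Stack: [-1]
STORE_FAST m → m=-1. Stack: []
LOAD_FAST_LOAD_FAST b,b → push 29,29. Stack: [29, 29]
BINARY_OP * → 29 * 29 = 841. Stack: [841]
LOAD_CONST → push 4. Stack: [841, 4]
LOAD_FAST b → push 29. Stack: [841, 4, 29]
BINARY_OP // → 4 // 29 = 0. Stack: [841, 0]
BINARY_OP * → 841 * 0 = 0. Stack: [0]
STORE_FAST w → w=0. Stack: []
LOAD_FAST b → push 29. Stack: [29]
LOAD_CONST → push 11. Stack: [29, 11]
BINARY_OP * → 29 * 11 = 319. Stack: [319]
STORE_FAST m → m=319. Stack: []
LOAD_FAST_LOAD_FAST w,b → push 0,29. Stack: [0, 29]
BINARY_OP + → 0 + 29 = 29. Stack: [29]
LOAD_FAST c → push 7. Stack: [29, 7]
BINARY_OP + → 29 + 7 = 36. Stack: [36]
STORE_FAST m → m=36. Stack: []
LOAD_CONST → push 8. Stack: [8]
STORE_FAST t → t=8. Stack: []
LOAD_FAST_LOAD_FAST t,w → push 8,0. Stack: [8, 0]
BINARY_OP - → 8 - 0 = 8. Stack: [8]
RETURN_VALUE → return 8.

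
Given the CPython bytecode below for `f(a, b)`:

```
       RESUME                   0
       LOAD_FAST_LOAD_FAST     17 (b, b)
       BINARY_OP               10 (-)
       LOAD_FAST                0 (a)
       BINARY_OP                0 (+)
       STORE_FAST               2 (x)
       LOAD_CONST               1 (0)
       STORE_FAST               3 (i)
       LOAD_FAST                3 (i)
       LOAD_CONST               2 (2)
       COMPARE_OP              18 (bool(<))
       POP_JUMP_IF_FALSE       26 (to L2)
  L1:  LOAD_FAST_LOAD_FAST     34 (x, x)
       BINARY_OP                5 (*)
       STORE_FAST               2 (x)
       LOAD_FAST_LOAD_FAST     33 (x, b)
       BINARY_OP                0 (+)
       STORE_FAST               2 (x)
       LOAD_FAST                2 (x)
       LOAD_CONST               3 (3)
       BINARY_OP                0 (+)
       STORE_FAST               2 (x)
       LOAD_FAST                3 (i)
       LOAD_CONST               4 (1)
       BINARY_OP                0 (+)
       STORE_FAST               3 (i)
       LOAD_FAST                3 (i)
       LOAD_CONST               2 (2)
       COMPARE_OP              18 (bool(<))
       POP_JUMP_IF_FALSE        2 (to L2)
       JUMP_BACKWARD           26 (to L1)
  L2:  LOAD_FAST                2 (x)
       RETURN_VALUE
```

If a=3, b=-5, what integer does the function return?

LOAD_FAST_LOAD_FAST b,b → push -5,-5. Stack: [-5, -5]
BINARY_OP - → -5 - -5 = 0. Stack: [0]
LOAD_FAST a → push 3. Stack: [0, 3]
BINARY_OP + → 0 + 3 = 3. Stack: [3]
STORE_FAST x → x=3. Stack: []
LOAD_CONST → push 0. Stack: [0]
STORE_FAST i → i=0. Stack: []
LOAD_FAST i → push 0. Stack: [0]
LOAD_CONST → push 2. Stack: [0, 2]
COMPARE_OP bool(<) → 0 vs 2 = True. Stack: [True]
POP_JUMP_IF_FALSE → pop True; no jump. Stack: []
LOAD_FAST_LOAD_FAST x,x → push 3,3. Stack: [3, 3]
BINARY_OP * → 3 * 3 = 9. Stack: [9]
STORE_FAST x → x=9. Stack: []
LOAD_FAST_LOAD_FAST x,b → push 9,-5. Stack: [9, -5]
BINARY_OP + → 9 + -5 = 4. Stack: [4]
STORE_FAST x → x=4. Stack: []
LOAD_FAST x → push 4. Stack: [4]
LOAD_CONST → push 3. Stack: [4, 3]
BINARY_OP + → 4 + 3 = 7. Stack: [7]
STORE_FAST x → x=7. Stack: []
LOAD_FAST i → push 0. Stack: [0]
LOAD_CONST → push 1. Stack: [0, 1]
BINARY_OP + → 0 + 1 = 1. Stack: [1]
STORE_FAST i → i=1. Stack: []
LOAD_FAST i → push 1. Stack: [1]
LOAD_CONST → push 2. Stack: [1, 2]
COMPARE_OP bool(<) → 1 vs 2 = True. Stack: [True]
POP_JUMP_IF_FALSE → pop True; no jump. Stack: []
LOAD_FAST_LOAD_FAST x,x → push 7,7. Stack: [7, 7]
BINARY_OP * → 7 * 7 = 49. Stack: [49]
STORE_FAST x → x=49. Stack: []
LOAD_FAST_LOAD_FAST x,b → push 49,-5. Stack: [49, -5]
BINARY_OP + → 49 + -5 = 44. Stack: [44]
STORE_FAST x → x=44. Stack: []
LOAD_FAST x → push 44. Stack: [44]
LOAD_CONST → push 3. Stack: [44, 3]
BINARY_OP + → 44 + 3 = 47. Stack: [47]
STORE_FAST x → x=47. Stack: []
LOAD_FAST i → push 1. Stack: [1]
LOAD_CONST → push 1. Stack: [1, 1]
BINARY_OP + → 1 + 1 = 2. Stack: [2]
STORE_FAST i → i=2. Stack: []
LOAD_FAST i → push 2. Stack: [2]
LOAD_CONST → push 2. Stack: [2, 2]
COMPARE_OP bool(<) → 2 vs 2 = False. Stack: [False]
POP_JUMP_IF_FALSE → pop False; jump. Stack: []
LOAD_FAST x → push 47. Stack: [47]
RETURN_VALUE → return 47.

47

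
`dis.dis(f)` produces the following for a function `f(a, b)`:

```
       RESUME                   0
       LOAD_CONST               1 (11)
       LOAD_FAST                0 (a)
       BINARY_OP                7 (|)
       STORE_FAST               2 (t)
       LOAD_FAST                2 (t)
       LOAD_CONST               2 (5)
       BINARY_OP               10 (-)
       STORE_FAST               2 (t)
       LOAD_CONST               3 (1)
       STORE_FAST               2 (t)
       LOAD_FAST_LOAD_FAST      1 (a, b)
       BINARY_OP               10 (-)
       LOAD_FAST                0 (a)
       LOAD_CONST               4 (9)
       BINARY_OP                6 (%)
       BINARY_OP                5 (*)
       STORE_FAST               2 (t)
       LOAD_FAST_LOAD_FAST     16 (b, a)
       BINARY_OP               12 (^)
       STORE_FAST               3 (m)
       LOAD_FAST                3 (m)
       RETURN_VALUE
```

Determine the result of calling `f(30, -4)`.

LOAD_CONST → push 11. Stack: [11]
LOAD_FAST a → push 30. Stack: [11, 30]
BINARY_OP | → 11 | 30 = 31. Stack: [31]
STORE_FAST t → t=31. Stack: []
LOAD_FAST t → push 31. Stack: [31]
LOAD_CONST → push 5. Stack: [31, 5]
BINARY_OP - → 31 - 5 = 26. Stack: [26]
STORE_FAST t → t=26. Stack: []
LOAD_CONST → push 1. Stack: [1]
STORE_FAST t → t=1. Stack: []
LOAD_FAST_LOAD_FAST a,b → push 30,-4. Stack: [30, -4]
BINARY_OP - → 30 - -4 = 34. Stack: [34]
LOAD_FAST a → push 30. Stack: [34, 30]
LOAD_CONST → push 9. Stack: [34, 30, 9]
BINARY_OP % → 30 % 9 = 3. Stack: [34, 3]
BINARY_OP * → 34 * 3 = 102. Stack: [102]
STORE_FAST t → t=102. Stack: []
LOAD_FAST_LOAD_FAST b,a → push -4,30. Stack: [-4, 30]
BINARY_OP ^ → -4 ^ 30 = -30. Stack: [-30]
STORE_FAST m → m=-30. Stack: []
LOAD_FAST m → push -30. Stack: [-30]
RETURN_VALUE → return -30.

-30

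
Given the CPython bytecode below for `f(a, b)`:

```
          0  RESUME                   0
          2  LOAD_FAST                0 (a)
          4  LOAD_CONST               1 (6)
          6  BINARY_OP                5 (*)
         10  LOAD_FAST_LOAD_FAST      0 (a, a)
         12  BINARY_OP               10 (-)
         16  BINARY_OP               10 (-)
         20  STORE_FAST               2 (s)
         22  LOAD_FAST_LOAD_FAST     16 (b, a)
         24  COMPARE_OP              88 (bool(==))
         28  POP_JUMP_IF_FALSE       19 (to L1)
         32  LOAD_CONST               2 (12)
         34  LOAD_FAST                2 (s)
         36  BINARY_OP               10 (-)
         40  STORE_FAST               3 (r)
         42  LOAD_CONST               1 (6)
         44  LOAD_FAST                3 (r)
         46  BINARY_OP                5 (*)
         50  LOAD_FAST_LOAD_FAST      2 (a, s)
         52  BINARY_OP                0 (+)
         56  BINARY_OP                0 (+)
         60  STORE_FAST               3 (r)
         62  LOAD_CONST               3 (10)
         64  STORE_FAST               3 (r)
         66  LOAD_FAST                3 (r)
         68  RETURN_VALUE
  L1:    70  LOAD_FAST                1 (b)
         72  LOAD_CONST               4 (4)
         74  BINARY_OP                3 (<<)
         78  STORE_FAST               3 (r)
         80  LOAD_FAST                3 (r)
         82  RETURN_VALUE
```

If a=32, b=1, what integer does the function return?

16

LOAD_FAST a → push 32. Stack: [32]
LOAD_CONST → push 6. Stack: [32, 6]
BINARY_OP * → 32 * 6 = 192. Stack: [192]
LOAD_FAST_LOAD_FAST a,a → push 32,32. Stack: [192, 32, 32]
BINARY_OP - → 32 - 32 = 0. Stack: [192, 0]
BINARY_OP - → 192 - 0 = 192. Stack: [192]
STORE_FAST s → s=192. Stack: []
LOAD_FAST_LOAD_FAST b,a → push 1,32. Stack: [1, 32]
COMPARE_OP bool(==) → 1 vs 32 = False. Stack: [False]
POP_JUMP_IF_FALSE → pop False; jump. Stack: []
LOAD_FAST b → push 1. Stack: [1]
LOAD_CONST → push 4. Stack: [1, 4]
BINARY_OP << → 1 << 4 = 16. Stack: [16]
STORE_FAST r → r=16. Stack: []
LOAD_FAST r → push 16. Stack: [16]
RETURN_VALUE → return 16.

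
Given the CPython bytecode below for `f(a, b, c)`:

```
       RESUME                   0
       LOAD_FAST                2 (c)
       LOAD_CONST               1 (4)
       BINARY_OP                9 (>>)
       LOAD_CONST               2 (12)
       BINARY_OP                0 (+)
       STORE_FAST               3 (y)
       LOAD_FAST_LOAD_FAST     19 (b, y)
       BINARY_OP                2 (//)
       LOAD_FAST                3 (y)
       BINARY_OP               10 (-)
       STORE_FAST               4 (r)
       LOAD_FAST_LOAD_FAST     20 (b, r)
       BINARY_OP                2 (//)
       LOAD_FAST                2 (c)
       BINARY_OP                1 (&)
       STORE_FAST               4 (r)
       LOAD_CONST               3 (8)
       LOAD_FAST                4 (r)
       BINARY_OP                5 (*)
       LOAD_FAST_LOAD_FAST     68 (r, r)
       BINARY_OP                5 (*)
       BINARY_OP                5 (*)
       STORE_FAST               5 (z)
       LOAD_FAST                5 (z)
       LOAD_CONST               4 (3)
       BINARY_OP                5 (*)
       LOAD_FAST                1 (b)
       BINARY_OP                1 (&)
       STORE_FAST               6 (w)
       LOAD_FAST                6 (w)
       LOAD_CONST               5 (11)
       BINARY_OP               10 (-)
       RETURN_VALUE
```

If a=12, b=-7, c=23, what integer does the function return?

-11

LOAD_FAST c → push 23. Stack: [23]
LOAD_CONST → push 4. Stack: [23, 4]
BINARY_OP >> → 23 >> 4 = 1. Stack: [1]
LOAD_CONST → push 12. Stack: [1, 12]
BINARY_OP + → 1 + 12 = 13. Stack: [13]
STORE_FAST y → y=13. Stack: []
LOAD_FAST_LOAD_FAST b,y → push -7,13. Stack: [-7, 13]
BINARY_OP // → -7 // 13 = -1. Stack: [-1]
LOAD_FAST y → push 13. Stack: [-1, 13]
BINARY_OP - → -1 - 13 = -14. Stack: [-14]
STORE_FAST r → r=-14. Stack: []
LOAD_FAST_LOAD_FAST b,r → push -7,-14. Stack: [-7, -14]
BINARY_OP // → -7 // -14 = 0. Stack: [0]
LOAD_FAST c → push 23. Stack: [0, 23]
BINARY_OP & → 0 & 23 = 0. Stack: [0]
STORE_FAST r → r=0. Stack: []
LOAD_CONST → push 8. Stack: [8]
LOAD_FAST r → push 0. Stack: [8, 0]
BINARY_OP * → 8 * 0 = 0. Stack: [0]
LOAD_FAST_LOAD_FAST r,r → push 0,0. Stack: [0, 0, 0]
BINARY_OP * → 0 * 0 = 0. Stack: [0, 0]
BINARY_OP * → 0 * 0 = 0. Stack: [0]
STORE_FAST z → z=0. Stack: []
LOAD_FAST z → push 0. Stack: [0]
LOAD_CONST → push 3. Stack: [0, 3]
BINARY_OP * → 0 * 3 = 0. Stack: [0]
LOAD_FAST b → push -7. Stack: [0, -7]
BINARY_OP & → 0 & -7 = 0. Stack: [0]
STORE_FAST w → w=0. Stack: []
LOAD_FAST w → push 0. Stack: [0]
LOAD_CONST → push 11. Stack: [0, 11]
BINARY_OP - → 0 - 11 = -11. Stack: [-11]
RETURN_VALUE → return -11.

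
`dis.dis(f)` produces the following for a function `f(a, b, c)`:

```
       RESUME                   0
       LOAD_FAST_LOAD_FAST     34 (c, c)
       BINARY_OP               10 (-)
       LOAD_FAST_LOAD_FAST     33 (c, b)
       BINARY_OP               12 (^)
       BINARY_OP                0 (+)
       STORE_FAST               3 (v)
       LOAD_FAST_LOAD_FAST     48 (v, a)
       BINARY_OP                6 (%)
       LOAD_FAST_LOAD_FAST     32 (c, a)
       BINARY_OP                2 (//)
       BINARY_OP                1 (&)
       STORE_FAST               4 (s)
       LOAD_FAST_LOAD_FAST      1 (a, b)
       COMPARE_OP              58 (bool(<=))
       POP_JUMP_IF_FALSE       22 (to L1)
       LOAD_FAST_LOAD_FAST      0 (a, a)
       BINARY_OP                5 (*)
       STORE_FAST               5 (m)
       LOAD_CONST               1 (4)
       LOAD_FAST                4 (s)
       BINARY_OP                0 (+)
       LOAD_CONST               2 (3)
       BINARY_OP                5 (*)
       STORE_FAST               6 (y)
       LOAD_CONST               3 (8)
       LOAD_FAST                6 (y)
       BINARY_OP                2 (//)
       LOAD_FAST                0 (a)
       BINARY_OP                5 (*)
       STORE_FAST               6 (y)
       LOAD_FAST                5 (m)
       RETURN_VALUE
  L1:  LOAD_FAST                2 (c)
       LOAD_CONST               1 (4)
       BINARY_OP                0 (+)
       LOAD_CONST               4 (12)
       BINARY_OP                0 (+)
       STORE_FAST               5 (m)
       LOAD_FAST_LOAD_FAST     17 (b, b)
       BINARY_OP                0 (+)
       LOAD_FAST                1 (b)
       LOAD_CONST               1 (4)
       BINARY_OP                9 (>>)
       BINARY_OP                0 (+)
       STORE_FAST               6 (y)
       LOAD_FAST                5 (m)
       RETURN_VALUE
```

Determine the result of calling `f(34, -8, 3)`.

19

LOAD_FAST_LOAD_FAST c,c → push 3,3. Stack: [3, 3]
BINARY_OP - → 3 - 3 = 0. Stack: [0]
LOAD_FAST_LOAD_FAST c,b → push 3,-8. Stack: [0, 3, -8]
BINARY_OP ^ → 3 ^ -8 = -5. Stack: [0, -5]
BINARY_OP + → 0 + -5 = -5. Stack: [-5]
STORE_FAST v → v=-5. Stack: []
LOAD_FAST_LOAD_FAST v,a → push -5,34. Stack: [-5, 34]
BINARY_OP % → -5 % 34 = 29. Stack: [29]
LOAD_FAST_LOAD_FAST c,a → push 3,34. Stack: [29, 3, 34]
BINARY_OP // → 3 // 34 = 0. Stack: [29, 0]
BINARY_OP & → 29 & 0 = 0. Stack: [0]
STORE_FAST s → s=0. Stack: []
LOAD_FAST_LOAD_FAST a,b → push 34,-8. Stack: [34, -8]
COMPARE_OP bool(<=) → 34 vs -8 = False. Stack: [False]
POP_JUMP_IF_FALSE → pop False; jump. Stack: []
LOAD_FAST c → push 3. Stack: [3]
LOAD_CONST → push 4. Stack: [3, 4]
BINARY_OP + → 3 + 4 = 7. Stack: [7]
LOAD_CONST → push 12. Stack: [7, 12]
BINARY_OP + → 7 + 12 = 19. Stack: [19]
STORE_FAST m → m=19. Stack: []
LOAD_FAST_LOAD_FAST b,b → push -8,-8. Stack: [-8, -8]
BINARY_OP + → -8 + -8 = -16. Stack: [-16]
LOAD_FAST b → push -8. Stack: [-16, -8]
LOAD_CONST → push 4. Stack: [-16, -8, 4]
BINARY_OP >> → -8 >> 4 = -1. Stack: [-16, -1]
BINARY_OP + → -16 + -1 = -17. Stack: [-17]
STORE_FAST y → y=-17. Stack: []
LOAD_FAST m → push 19. Stack: [19]
RETURN_VALUE → return 19.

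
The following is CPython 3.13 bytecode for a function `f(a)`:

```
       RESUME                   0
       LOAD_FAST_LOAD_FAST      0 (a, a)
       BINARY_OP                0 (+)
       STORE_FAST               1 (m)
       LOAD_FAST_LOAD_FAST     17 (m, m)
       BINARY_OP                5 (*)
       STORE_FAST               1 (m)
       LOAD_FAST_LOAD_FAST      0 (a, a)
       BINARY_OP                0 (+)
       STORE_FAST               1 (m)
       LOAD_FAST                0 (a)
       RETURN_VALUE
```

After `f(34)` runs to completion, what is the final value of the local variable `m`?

LOAD_FAST_LOAD_FAST a,a → push 34,34. Stack: [34, 34]
BINARY_OP + → 34 + 34 = 68. Stack: [68]
STORE_FAST m → m=68. Stack: []
LOAD_FAST_LOAD_FAST m,m → push 68,68. Stack: [68, 68]
BINARY_OP * → 68 * 68 = 4624. Stack: [4624]
STORE_FAST m → m=4624. Stack: []
LOAD_FAST_LOAD_FAST a,a → push 34,34. Stack: [34, 34]
BINARY_OP + → 34 + 34 = 68. Stack: [68]
STORE_FAST m → m=68. Stack: []
LOAD_FAST a → push 34. Stack: [34]
RETURN_VALUE → return 34.

68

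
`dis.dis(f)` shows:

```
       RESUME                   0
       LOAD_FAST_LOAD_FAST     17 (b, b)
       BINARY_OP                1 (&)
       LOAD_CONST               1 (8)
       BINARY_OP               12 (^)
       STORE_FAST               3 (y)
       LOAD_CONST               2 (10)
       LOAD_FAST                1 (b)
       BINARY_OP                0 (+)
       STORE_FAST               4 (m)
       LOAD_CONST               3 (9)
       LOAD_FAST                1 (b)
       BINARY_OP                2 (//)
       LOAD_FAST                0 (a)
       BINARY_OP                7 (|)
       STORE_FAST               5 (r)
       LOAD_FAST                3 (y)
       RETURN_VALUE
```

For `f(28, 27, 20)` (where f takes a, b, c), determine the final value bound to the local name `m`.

37

LOAD_FAST_LOAD_FAST b,b → push 27,27. Stack: [27, 27]
BINARY_OP & → 27 & 27 = 27. Stack: [27]
LOAD_CONST → push 8. Stack: [27, 8]
BINARY_OP ^ → 27 ^ 8 = 19. Stack: [19]
STORE_FAST y → y=19. Stack: []
LOAD_CONST → push 10. Stack: [10]
LOAD_FAST b → push 27. Stack: [10, 27]
BINARY_OP + → 10 + 27 = 37. Stack: [37]
STORE_FAST m → m=37. Stack: []
LOAD_CONST → push 9. Stack: [9]
LOAD_FAST b → push 27. Stack: [9, 27]
BINARY_OP // → 9 // 27 = 0. Stack: [0]
LOAD_FAST a → push 28. Stack: [0, 28]
BINARY_OP | → 0 | 28 = 28. Stack: [28]
STORE_FAST r → r=28. Stack: []
LOAD_FAST y → push 19. Stack: [19]
RETURN_VALUE → return 19.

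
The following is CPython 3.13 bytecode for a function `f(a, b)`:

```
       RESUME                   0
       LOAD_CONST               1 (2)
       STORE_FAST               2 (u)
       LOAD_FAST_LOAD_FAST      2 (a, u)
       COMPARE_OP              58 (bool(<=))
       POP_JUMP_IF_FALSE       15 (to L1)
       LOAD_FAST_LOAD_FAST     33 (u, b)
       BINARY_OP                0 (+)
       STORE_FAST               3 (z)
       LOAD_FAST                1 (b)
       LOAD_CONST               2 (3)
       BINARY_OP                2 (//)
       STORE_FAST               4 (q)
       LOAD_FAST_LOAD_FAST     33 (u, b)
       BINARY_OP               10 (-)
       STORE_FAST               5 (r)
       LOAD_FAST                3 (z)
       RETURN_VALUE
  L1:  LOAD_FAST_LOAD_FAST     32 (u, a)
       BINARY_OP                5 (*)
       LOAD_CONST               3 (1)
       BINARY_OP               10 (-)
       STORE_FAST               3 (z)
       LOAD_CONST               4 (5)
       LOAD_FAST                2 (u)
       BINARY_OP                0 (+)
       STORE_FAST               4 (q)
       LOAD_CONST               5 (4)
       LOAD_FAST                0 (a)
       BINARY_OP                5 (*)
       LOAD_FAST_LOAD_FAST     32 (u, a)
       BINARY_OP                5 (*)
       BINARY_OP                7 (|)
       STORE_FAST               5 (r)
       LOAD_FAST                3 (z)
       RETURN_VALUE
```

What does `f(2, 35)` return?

37

LOAD_CONST → push 2. Stack: [2]
STORE_FAST u → u=2. Stack: []
LOAD_FAST_LOAD_FAST a,u → push 2,2. Stack: [2, 2]
COMPARE_OP bool(<=) → 2 vs 2 = True. Stack: [True]
POP_JUMP_IF_FALSE → pop True; no jump. Stack: []
LOAD_FAST_LOAD_FAST u,b → push 2,35. Stack: [2, 35]
BINARY_OP + → 2 + 35 = 37. Stack: [37]
STORE_FAST z → z=37. Stack: []
LOAD_FAST b → push 35. Stack: [35]
LOAD_CONST → push 3. Stack: [35, 3]
BINARY_OP // → 35 // 3 = 11. Stack: [11]
STORE_FAST q → q=11. Stack: []
LOAD_FAST_LOAD_FAST u,b → push 2,35. Stack: [2, 35]
BINARY_OP - → 2 - 35 = -33. Stack: [-33]
STORE_FAST r → r=-33. Stack: []
LOAD_FAST z → push 37. Stack: [37]
RETURN_VALUE → return 37.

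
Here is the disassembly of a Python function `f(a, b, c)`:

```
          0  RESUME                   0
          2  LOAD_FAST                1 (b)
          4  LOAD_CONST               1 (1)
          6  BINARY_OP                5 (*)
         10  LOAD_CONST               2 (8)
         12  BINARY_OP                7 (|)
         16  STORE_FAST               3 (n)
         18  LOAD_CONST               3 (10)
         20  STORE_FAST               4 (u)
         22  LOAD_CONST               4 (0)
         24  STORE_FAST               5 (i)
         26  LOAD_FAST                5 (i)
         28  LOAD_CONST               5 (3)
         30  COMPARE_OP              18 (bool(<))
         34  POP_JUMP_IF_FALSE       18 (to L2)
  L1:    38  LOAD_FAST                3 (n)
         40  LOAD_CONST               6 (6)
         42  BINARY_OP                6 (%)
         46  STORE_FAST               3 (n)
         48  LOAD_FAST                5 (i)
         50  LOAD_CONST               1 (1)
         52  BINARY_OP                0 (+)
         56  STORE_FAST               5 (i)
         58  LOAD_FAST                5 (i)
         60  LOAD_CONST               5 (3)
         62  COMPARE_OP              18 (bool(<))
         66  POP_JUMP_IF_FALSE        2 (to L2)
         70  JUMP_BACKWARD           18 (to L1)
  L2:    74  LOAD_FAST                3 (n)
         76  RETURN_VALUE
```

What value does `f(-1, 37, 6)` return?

3

LOAD_FAST b → push 37. Stack: [37]
LOAD_CONST → push 1. Stack: [37, 1]
BINARY_OP * → 37 * 1 = 37. Stack: [37]
LOAD_CONST → push 8. Stack: [37, 8]
BINARY_OP | → 37 | 8 = 45. Stack: [45]
STORE_FAST n → n=45. Stack: []
LOAD_CONST → push 10. Stack: [10]
STORE_FAST u → u=10. Stack: []
LOAD_CONST → push 0. Stack: [0]
STORE_FAST i → i=0. Stack: []
LOAD_FAST i → push 0. Stack: [0]
LOAD_CONST → push 3. Stack: [0, 3]
COMPARE_OP bool(<) → 0 vs 3 = True. Stack: [True]
POP_JUMP_IF_FALSE → pop True; no jump. Stack: []
LOAD_FAST n → push 45. Stack: [45]
LOAD_CONST → push 6. Stack: [45, 6]
BINARY_OP % → 45 % 6 = 3. Stack: [3]
STORE_FAST n → n=3. Stack: []
LOAD_FAST i → push 0. Stack: [0]
LOAD_CONST → push 1. Stack: [0, 1]
BINARY_OP + → 0 + 1 = 1. Stack: [1]
STORE_FAST i → i=1. Stack: []
LOAD_FAST i → push 1. Stack: [1]
LOAD_CONST → push 3. Stack: [1, 3]
COMPARE_OP bool(<) → 1 vs 3 = True. Stack: [True]
POP_JUMP_IF_FALSE → pop True; no jump. Stack: []
LOAD_FAST n → push 3. Stack: [3]
LOAD_CONST → push 6. Stack: [3, 6]
BINARY_OP % → 3 % 6 = 3. Stack: [3]
STORE_FAST n → n=3. Stack: []
LOAD_FAST i → push 1. Stack: [1]
LOAD_CONST → push 1. Stack: [1, 1]
BINARY_OP + → 1 + 1 = 2. Stack: [2]
STORE_FAST i → i=2. Stack: []
LOAD_FAST i → push 2. Stack: [2]
LOAD_CONST → push 3. Stack: [2, 3]
COMPARE_OP bool(<) → 2 vs 3 = True. Stack: [True]
POP_JUMP_IF_FALSE → pop True; no jump. Stack: []
LOAD_FAST n → push 3. Stack: [3]
LOAD_CONST → push 6. Stack: [3, 6]
BINARY_OP % → 3 % 6 = 3. Stack: [3]
STORE_FAST n → n=3. Stack: []
LOAD_FAST i → push 2. Stack: [2]
LOAD_CONST → push 1. Stack: [2, 1]
BINARY_OP + → 2 + 1 = 3. Stack: [3]
STORE_FAST i → i=3. Stack: []
LOAD_FAST i → push 3. Stack: [3]
LOAD_CONST → push 3. Stack: [3, 3]
COMPARE_OP bool(<) → 3 vs 3 = False. Stack: [False]
POP_JUMP_IF_FALSE → pop False; jump. Stack: []
LOAD_FAST n → push 3. Stack: [3]
RETURN_VALUE → return 3.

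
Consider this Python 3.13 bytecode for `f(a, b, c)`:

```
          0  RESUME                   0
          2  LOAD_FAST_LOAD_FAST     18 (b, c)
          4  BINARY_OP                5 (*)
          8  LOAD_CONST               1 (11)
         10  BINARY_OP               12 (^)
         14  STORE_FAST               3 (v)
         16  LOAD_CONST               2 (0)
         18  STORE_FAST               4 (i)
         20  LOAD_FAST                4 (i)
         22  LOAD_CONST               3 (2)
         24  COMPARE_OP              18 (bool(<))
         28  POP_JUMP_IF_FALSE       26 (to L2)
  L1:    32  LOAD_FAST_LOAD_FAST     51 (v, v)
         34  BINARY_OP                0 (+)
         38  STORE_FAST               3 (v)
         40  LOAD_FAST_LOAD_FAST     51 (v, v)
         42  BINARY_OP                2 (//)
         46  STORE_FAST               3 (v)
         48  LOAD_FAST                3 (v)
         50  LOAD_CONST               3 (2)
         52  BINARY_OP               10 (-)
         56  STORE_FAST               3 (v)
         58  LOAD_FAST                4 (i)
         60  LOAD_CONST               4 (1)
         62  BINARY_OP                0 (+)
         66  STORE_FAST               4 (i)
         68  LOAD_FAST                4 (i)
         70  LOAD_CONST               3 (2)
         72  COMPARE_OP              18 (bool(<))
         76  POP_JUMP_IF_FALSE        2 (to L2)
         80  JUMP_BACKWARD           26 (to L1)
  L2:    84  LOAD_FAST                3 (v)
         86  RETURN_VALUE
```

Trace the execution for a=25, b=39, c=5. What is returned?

-1

LOAD_FAST_LOAD_FAST b,c → push 39,5. Stack: [39, 5]
BINARY_OP * → 39 * 5 = 195. Stack: [195]
LOAD_CONST → push 11. Stack: [195, 11]
BINARY_OP ^ → 195 ^ 11 = 200. Stack: [200]
STORE_FAST v → v=200. Stack: []
LOAD_CONST → push 0. Stack: [0]
STORE_FAST i → i=0. Stack: []
LOAD_FAST i → push 0. Stack: [0]
LOAD_CONST → push 2. Stack: [0, 2]
COMPARE_OP bool(<) → 0 vs 2 = True. Stack: [True]
POP_JUMP_IF_FALSE → pop True; no jump. Stack: []
LOAD_FAST_LOAD_FAST v,v → push 200,200. Stack: [200, 200]
BINARY_OP + → 200 + 200 = 400. Stack: [400]
STORE_FAST v → v=400. Stack: []
LOAD_FAST_LOAD_FAST v,v → push 400,400. Stack: [400, 400]
BINARY_OP // → 400 // 400 = 1. Stack: [1]
STORE_FAST v → v=1. Stack: []
LOAD_FAST v → push 1. Stack: [1]
LOAD_CONST → push 2. Stack: [1, 2]
BINARY_OP - → 1 - 2 = -1. Stack: [-1]
STORE_FAST v → v=-1. Stack: []
LOAD_FAST i → push 0. Stack: [0]
LOAD_CONST → push 1. Stack: [0, 1]
BINARY_OP + → 0 + 1 = 1. Stack: [1]
STORE_FAST i → i=1. Stack: []
LOAD_FAST i → push 1. Stack: [1]
LOAD_CONST → push 2. Stack: [1, 2]
COMPARE_OP bool(<) → 1 vs 2 = True. Stack: [True]
POP_JUMP_IF_FALSE → pop True; no jump. Stack: []
LOAD_FAST_LOAD_FAST v,v → push -1,-1. Stack: [-1, -1]
BINARY_OP + → -1 + -1 = -2. Stack: [-2]
STORE_FAST v → v=-2. Stack: []
LOAD_FAST_LOAD_FAST v,v → push -2,-2. Stack: [-2, -2]
BINARY_OP // → -2 // -2 = 1. Stack: [1]
STORE_FAST v → v=1. Stack: []
LOAD_FAST v → push 1. Stack: [1]
LOAD_CONST → push 2. Stack: [1, 2]
BINARY_OP - → 1 - 2 = -1. Stack: [-1]
STORE_FAST v → v=-1. Stack: []
LOAD_FAST i → push 1. Stack: [1]
LOAD_CONST → push 1. Stack: [1, 1]
BINARY_OP + → 1 + 1 = 2. Stack: [2]
STORE_FAST i → i=2. Stack: []
LOAD_FAST i → push 2. Stack: [2]
LOAD_CONST → push 2. Stack: [2, 2]
COMPARE_OP bool(<) → 2 vs 2 = False. Stack: [False]
POP_JUMP_IF_FALSE → pop False; jump. Stack: []
LOAD_FAST v → push -1. Stack: [-1]
RETURN_VALUE → return -1.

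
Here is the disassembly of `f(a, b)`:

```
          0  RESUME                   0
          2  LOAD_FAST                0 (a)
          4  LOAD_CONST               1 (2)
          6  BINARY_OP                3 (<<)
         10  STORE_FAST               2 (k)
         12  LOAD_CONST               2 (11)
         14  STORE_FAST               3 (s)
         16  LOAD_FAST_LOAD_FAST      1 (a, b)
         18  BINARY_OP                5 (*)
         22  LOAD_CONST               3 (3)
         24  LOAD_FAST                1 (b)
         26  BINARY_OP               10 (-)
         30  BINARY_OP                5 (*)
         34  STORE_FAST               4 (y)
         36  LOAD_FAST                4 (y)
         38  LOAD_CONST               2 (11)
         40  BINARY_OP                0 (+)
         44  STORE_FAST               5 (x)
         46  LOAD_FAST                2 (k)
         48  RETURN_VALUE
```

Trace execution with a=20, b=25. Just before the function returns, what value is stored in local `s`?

11

LOAD_FAST a → push 20. Stack: [20]
LOAD_CONST → push 2. Stack: [20, 2]
BINARY_OP << → 20 << 2 = 80. Stack: [80]
STORE_FAST k → k=80. Stack: []
LOAD_CONST → push 11. Stack: [11]
STORE_FAST s → s=11. Stack: []
LOAD_FAST_LOAD_FAST a,b → push 20,25. Stack: [20, 25]
BINARY_OP * → 20 * 25 = 500. Stack: [500]
LOAD_CONST → push 3. Stack: [500, 3]
LOAD_FAST b → push 25. Stack: [500, 3, 25]
BINARY_OP - → 3 - 25 = -22. Stack: [500, -22]
BINARY_OP * → 500 * -22 = -11000. Stack: [-11000]
STORE_FAST y → y=-11000. Stack: []
LOAD_FAST y → push -11000. Stack: [-11000]
LOAD_CONST → push 11. Stack: [-11000, 11]
BINARY_OP + → -11000 + 11 = -10989. Stack: [-10989]
STORE_FAST x → x=-10989. Stack: []
LOAD_FAST k → push 80. Stack: [80]
RETURN_VALUE → return 80.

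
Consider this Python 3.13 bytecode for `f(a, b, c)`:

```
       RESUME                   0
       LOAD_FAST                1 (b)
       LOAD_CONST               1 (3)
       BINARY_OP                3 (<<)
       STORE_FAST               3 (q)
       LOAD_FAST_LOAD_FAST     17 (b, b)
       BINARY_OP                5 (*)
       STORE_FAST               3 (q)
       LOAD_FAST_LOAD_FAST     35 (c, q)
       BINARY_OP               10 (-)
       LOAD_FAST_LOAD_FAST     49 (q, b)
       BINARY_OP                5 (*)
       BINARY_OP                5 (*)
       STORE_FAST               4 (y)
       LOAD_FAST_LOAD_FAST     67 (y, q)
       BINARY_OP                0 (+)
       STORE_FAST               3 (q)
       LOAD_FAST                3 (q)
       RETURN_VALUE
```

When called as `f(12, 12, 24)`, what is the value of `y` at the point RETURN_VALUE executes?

-207360

LOAD_FAST b → push 12. Stack: [12]
LOAD_CONST → push 3. Stack: [12, 3]
BINARY_OP << → 12 << 3 = 96. Stack: [96]
STORE_FAST q → q=96. Stack: []
LOAD_FAST_LOAD_FAST b,b → push 12,12. Stack: [12, 12]
BINARY_OP * → 12 * 12 = 144. Stack: [144]
STORE_FAST q → q=144. Stack: []
LOAD_FAST_LOAD_FAST c,q → push 24,144. Stack: [24, 144]
BINARY_OP - → 24 - 144 = -120. Stack: [-120]
LOAD_FAST_LOAD_FAST q,b → push 144,12. Stack: [-120, 144, 12]
BINARY_OP * → 144 * 12 = 1728. Stack: [-120, 1728]
BINARY_OP * → -120 * 1728 = -207360. Stack: [-207360]
STORE_FAST y → y=-207360. Stack: []
LOAD_FAST_LOAD_FAST y,q → push -207360,144. Stack: [-207360, 144]
BINARY_OP + → -207360 + 144 = -207216. Stack: [-207216]
STORE_FAST q → q=-207216. Stack: []
LOAD_FAST q → push -207216. Stack: [-207216]
RETURN_VALUE → return -207216.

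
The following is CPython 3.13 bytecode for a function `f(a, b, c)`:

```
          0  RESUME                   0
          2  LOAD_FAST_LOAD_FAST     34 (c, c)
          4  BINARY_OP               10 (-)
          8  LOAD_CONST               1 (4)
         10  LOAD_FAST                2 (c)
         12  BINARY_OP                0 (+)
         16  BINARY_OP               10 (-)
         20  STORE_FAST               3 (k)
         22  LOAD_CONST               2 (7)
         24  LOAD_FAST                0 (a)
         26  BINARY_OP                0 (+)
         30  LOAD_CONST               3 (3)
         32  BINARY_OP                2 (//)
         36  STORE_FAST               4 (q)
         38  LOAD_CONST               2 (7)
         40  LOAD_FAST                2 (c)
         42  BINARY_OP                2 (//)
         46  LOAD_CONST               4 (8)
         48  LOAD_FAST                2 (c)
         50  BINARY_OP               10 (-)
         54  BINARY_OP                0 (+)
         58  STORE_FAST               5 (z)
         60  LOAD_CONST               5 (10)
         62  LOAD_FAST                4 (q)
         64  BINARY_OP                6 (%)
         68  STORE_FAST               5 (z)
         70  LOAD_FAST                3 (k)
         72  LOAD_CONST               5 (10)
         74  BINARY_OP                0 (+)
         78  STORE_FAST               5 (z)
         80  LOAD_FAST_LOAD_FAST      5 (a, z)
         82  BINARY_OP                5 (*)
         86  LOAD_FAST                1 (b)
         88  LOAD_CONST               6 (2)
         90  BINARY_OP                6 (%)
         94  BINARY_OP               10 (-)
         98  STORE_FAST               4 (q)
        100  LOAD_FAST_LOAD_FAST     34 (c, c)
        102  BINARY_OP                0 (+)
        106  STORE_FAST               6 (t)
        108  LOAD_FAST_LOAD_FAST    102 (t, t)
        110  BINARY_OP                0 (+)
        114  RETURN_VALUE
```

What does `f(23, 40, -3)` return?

-12

LOAD_FAST_LOAD_FAST c,c → push -3,-3. Stack: [-3, -3]
BINARY_OP - → -3 - -3 = 0. Stack: [0]
LOAD_CONST → push 4. Stack: [0, 4]
LOAD_FAST c → push -3. Stack: [0, 4, -3]
BINARY_OP + → 4 + -3 = 1. Stack: [0, 1]
BINARY_OP - → 0 - 1 = -1. Stack: [-1]
STORE_FAST k → k=-1. Stack: []
LOAD_CONST → push 7. Stack: [7]
LOAD_FAST a → push 23. Stack: [7, 23]
BINARY_OP + → 7 + 23 = 30. Stack: [30]
LOAD_CONST → push 3. Stack: [30, 3]
BINARY_OP // → 30 // 3 = 10. Stack: [10]
STORE_FAST q → q=10. Stack: []
LOAD_CONST → push 7. Stack: [7]
LOAD_FAST c → push -3. Stack: [7, -3]
BINARY_OP // → 7 // -3 = -3. Stack: [-3]
LOAD_CONST → push 8. Stack: [-3, 8]
LOAD_FAST c → push -3. Stack: [-3, 8, -3]
BINARY_OP - → 8 - -3 = 11. Stack: [-3, 11]
BINARY_OP + → -3 + 11 = 8. Stack: [8]
STORE_FAST z → z=8. Stack: []
LOAD_CONST → push 10. Stack: [10]
LOAD_FAST q → push 10. Stack: [10, 10]
BINARY_OP % → 10 % 10 = 0. Stack: [0]
STORE_FAST z → z=0. Stack: []
LOAD_FAST k → push -1. Stack: [-1]
LOAD_CONST → push 10. Stack: [-1, 10]
BINARY_OP + → -1 + 10 = 9. Stack: [9]
STORE_FAST z → z=9. Stack: []
LOAD_FAST_LOAD_FAST a,z → push 23,9. Stack: [23, 9]
BINARY_OP * → 23 * 9 = 207. Stack: [207]
LOAD_FAST b → push 40. Stack: [207, 40]
LOAD_CONST → push 2. Stack: [207, 40, 2]
BINARY_OP % → 40 % 2 = 0. Stack: [207, 0]
BINARY_OP - → 207 - 0 = 207. Stack: [207]
STORE_FAST q → q=207. Stack: []
LOAD_FAST_LOAD_FAST c,c → push -3,-3. Stack: [-3, -3]
BINARY_OP + → -3 + -3 = -6. Stack: [-6]
STORE_FAST t → t=-6. Stack: []
LOAD_FAST_LOAD_FAST t,t → push -6,-6. Stack: [-6, -6]
BINARY_OP + → -6 + -6 = -12. Stack: [-12]
RETURN_VALUE → return -12.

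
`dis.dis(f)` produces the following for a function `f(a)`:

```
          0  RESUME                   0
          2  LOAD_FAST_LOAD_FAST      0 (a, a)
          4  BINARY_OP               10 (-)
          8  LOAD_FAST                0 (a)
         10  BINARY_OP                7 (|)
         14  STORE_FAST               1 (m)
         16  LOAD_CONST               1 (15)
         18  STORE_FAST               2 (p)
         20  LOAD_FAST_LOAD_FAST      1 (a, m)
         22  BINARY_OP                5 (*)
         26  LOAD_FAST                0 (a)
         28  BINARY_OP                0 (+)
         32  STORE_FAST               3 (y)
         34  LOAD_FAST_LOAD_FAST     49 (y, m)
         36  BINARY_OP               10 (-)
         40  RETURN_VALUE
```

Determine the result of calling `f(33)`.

LOAD_FAST_LOAD_FAST a,a → push 33,33. Stack: [33, 33]
BINARY_OP - → 33 - 33 = 0. Stack: [0]
LOAD_FAST a → push 33. Stack: [0, 33]
BINARY_OP | → 0 | 33 = 33. Stack: [33]
STORE_FAST m → m=33. Stack: []
LOAD_CONST → push 15. Stack: [15]
STORE_FAST p → p=15. Stack: []
LOAD_FAST_LOAD_FAST a,m → push 33,33. Stack: [33, 33]
BINARY_OP * → 33 * 33 = 1089. Stack: [1089]
LOAD_FAST a → push 33. Stack: [1089, 33]
BINARY_OP + → 1089 + 33 = 1122. Stack: [1122]
STORE_FAST y → y=1122. Stack: []
LOAD_FAST_LOAD_FAST y,m → push 1122,33. Stack: [1122, 33]
BINARY_OP - → 1122 - 33 = 1089. Stack: [1089]
RETURN_VALUE → return 1089.

1089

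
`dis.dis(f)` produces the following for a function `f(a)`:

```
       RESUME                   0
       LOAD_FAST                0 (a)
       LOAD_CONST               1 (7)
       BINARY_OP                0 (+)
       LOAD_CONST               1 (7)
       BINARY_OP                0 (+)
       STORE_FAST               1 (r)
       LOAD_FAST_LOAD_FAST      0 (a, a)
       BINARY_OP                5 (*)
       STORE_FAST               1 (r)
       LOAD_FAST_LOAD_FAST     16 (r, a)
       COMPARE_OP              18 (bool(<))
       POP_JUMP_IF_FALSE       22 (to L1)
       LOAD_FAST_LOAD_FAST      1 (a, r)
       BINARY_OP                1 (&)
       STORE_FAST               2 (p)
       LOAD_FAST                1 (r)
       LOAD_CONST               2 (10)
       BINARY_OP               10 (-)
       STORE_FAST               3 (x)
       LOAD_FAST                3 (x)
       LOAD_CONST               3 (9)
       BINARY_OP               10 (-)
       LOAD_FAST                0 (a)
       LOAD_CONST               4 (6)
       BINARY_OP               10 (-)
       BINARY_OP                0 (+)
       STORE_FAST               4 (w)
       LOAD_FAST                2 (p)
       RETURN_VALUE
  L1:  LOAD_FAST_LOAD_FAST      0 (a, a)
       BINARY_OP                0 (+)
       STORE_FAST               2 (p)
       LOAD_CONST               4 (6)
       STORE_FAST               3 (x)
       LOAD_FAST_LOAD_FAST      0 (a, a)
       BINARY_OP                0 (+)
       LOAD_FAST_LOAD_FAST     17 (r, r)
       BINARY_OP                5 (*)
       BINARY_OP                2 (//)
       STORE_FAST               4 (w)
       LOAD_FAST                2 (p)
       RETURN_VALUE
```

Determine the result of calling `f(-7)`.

-14

LOAD_FAST a → push -7. Stack: [-7]
LOAD_CONST → push 7. Stack: [-7, 7]
BINARY_OP + → -7 + 7 = 0. Stack: [0]
LOAD_CONST → push 7. Stack: [0, 7]
BINARY_OP + → 0 + 7 = 7. Stack: [7]
STORE_FAST r → r=7. Stack: []
LOAD_FAST_LOAD_FAST a,a → push -7,-7. Stack: [-7, -7]
BINARY_OP * → -7 * -7 = 49. Stack: [49]
STORE_FAST r → r=49. Stack: []
LOAD_FAST_LOAD_FAST r,a → push 49,-7. Stack: [49, -7]
COMPARE_OP bool(<) → 49 vs -7 = False. Stack: [False]
POP_JUMP_IF_FALSE → pop False; jump. Stack: []
LOAD_FAST_LOAD_FAST a,a → push -7,-7. Stack: [-7, -7]
BINARY_OP + → -7 + -7 = -14. Stack: [-14]
STORE_FAST p → p=-14. Stack: []
LOAD_CONST → push 6. Stack: [6]
STORE_FAST x → x=6. Stack: []
LOAD_FAST_LOAD_FAST a,a → push -7,-7. Stack: [-7, -7]
BINARY_OP + → -7 + -7 = -14. Stack: [-14]
LOAD_FAST_LOAD_FAST r,r → push 49,49. Stack: [-14, 49, 49]
BINARY_OP * → 49 * 49 = 2401. Stack: [-14, 2401]
BINARY_OP // → -14 // 2401 = -1. Stack: [-1]
STORE_FAST w → w=-1. Stack: []
LOAD_FAST p → push -14. Stack: [-14]
RETURN_VALUE → return -14.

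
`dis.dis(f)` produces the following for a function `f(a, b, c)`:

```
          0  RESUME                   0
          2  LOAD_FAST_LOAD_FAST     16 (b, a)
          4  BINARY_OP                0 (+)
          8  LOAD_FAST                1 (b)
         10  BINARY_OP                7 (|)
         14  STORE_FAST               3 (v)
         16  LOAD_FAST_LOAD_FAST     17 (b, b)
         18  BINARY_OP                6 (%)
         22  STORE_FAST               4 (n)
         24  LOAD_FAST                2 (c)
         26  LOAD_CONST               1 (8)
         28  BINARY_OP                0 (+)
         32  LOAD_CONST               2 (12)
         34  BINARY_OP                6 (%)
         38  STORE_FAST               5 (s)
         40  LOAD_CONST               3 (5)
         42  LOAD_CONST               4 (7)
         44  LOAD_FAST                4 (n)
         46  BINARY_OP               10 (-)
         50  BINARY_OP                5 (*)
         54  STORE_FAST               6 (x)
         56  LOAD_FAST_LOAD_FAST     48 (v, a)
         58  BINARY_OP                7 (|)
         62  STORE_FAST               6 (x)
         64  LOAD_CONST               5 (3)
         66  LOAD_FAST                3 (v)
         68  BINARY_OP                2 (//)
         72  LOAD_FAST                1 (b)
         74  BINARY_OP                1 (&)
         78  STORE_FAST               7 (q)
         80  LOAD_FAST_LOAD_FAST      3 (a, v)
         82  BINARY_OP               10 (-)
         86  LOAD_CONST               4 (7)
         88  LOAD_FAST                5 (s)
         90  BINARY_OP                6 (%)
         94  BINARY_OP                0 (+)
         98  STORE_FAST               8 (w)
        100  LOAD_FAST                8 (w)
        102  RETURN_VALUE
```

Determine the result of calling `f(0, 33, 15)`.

LOAD_FAST_LOAD_FAST b,a → push 33,0. Stack: [33, 0]
BINARY_OP + → 33 + 0 = 33. Stack: [33]
LOAD_FAST b → push 33. Stack: [33, 33]
BINARY_OP | → 33 | 33 = 33. Stack: [33]
STORE_FAST v → v=33. Stack: []
LOAD_FAST_LOAD_FAST b,b → push 33,33. Stack: [33, 33]
BINARY_OP % → 33 % 33 = 0. Stack: [0]
STORE_FAST n → n=0. Stack: []
LOAD_FAST c → push 15. Stack: [15]
LOAD_CONST → push 8. Stack: [15, 8]
BINARY_OP + → 15 + 8 = 23. Stack: [23]
LOAD_CONST → push 12. Stack: [23, 12]
BINARY_OP % → 23 % 12 = 11. Stack: [11]
STORE_FAST s → s=11. Stack: []
LOAD_CONST → push 5. Stack: [5]
LOAD_CONST → push 7. Stack: [5, 7]
LOAD_FAST n → push 0. Stack: [5, 7, 0]
BINARY_OP - → 7 - 0 = 7. Stack: [5, 7]
BINARY_OP * → 5 * 7 = 35. Stack: [35]
STORE_FAST x → x=35. Stack: []
LOAD_FAST_LOAD_FAST v,a → push 33,0. Stack: [33, 0]
BINARY_OP | → 33 | 0 = 33. Stack: [33]
STORE_FAST x → x=33. Stack: []
LOAD_CONST → push 3. Stack: [3]
LOAD_FAST v → push 33. Stack: [3, 33]
BINARY_OP // → 3 // 33 = 0. Stack: [0]
LOAD_FAST b → push 33. Stack: [0, 33]
BINARY_OP & → 0 & 33 = 0. Stack: [0]
STORE_FAST q → q=0. Stack: []
LOAD_FAST_LOAD_FAST a,v → push 0,33. Stack: [0, 33]
BINARY_OP - → 0 - 33 = -33. Stack: [-33]
LOAD_CONST → push 7. Stack: [-33, 7]
LOAD_FAST s → push 11. Stack: [-33, 7, 11]
BINARY_OP % → 7 % 11 = 7. Stack: [-33, 7]
BINARY_OP + → -33 + 7 = -26. Stack: [-26]
STORE_FAST w → w=-26. Stack: []
LOAD_FAST w → push -26. Stack: [-26]
RETURN_VALUE → return -26.

-26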